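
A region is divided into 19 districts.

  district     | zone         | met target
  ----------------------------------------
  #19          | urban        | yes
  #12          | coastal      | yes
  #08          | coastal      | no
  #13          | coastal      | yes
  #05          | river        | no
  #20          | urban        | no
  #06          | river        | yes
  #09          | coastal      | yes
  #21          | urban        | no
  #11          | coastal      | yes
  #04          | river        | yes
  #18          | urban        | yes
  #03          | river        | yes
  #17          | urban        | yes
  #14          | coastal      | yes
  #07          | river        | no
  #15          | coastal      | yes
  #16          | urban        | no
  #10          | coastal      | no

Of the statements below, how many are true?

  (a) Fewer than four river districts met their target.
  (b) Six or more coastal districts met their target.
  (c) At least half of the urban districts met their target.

(a) river: |A| = 5, |A ∩ B| = 3; needs |A ∩ B| < 4 — true.
(b) coastal: |A| = 8, |A ∩ B| = 6; needs |A ∩ B| ≥ 6 — true.
(c) urban: |A| = 6, |A ∩ B| = 3; needs |A ∩ B| ≥ |A ∖ B| — true.

3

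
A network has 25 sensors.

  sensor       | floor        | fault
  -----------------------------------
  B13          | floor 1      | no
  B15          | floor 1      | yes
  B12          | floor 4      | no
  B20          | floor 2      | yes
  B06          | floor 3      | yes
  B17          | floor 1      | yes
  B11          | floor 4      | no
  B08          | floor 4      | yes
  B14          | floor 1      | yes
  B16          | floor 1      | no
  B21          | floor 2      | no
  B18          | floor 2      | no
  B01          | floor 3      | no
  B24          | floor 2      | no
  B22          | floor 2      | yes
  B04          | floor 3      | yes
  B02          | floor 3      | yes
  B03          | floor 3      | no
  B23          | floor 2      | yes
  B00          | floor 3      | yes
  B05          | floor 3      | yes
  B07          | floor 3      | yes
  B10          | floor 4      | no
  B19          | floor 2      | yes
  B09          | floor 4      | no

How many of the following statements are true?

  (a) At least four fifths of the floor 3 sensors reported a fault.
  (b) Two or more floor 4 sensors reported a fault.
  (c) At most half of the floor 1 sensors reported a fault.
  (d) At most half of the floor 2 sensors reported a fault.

0

(a) floor 3: |A| = 8, |A ∩ B| = 6; needs |A ∩ B| / |A| ≥ 4/5 — false.
(b) floor 4: |A| = 5, |A ∩ B| = 1; needs |A ∩ B| ≥ 2 — false.
(c) floor 1: |A| = 5, |A ∩ B| = 3; needs |A ∩ B| ≤ |A ∖ B| — false.
(d) floor 2: |A| = 7, |A ∩ B| = 4; needs |A ∩ B| ≤ |A ∖ B| — false.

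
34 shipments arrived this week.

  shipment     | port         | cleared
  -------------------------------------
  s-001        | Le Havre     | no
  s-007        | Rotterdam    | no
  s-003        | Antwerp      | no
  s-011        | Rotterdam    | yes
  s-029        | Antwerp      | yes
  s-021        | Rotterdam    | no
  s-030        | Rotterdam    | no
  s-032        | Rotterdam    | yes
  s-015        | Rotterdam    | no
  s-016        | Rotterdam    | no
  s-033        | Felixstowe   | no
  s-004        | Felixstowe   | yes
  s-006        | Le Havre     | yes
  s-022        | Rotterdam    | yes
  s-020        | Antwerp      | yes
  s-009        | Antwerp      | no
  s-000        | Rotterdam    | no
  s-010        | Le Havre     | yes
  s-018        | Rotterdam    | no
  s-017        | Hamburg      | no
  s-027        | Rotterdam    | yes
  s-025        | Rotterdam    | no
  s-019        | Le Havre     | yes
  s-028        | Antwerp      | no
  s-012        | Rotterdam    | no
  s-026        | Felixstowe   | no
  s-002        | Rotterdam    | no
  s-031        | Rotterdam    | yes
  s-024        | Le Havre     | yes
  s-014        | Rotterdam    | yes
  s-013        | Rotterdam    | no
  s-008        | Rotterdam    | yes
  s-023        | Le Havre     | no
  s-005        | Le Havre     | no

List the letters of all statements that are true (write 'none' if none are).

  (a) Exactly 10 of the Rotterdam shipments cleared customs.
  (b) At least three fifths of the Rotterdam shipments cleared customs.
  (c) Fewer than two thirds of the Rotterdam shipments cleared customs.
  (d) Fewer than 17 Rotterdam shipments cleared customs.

|A| = 18, |A ∩ B| = 7, |A ∖ B| = 11.
(a) |A ∩ B| = 10: fails.
(b) |A ∩ B| / |A| ≥ 3/5: fails.
(c) |A ∩ B| / |A| < 2/3: holds.
(d) |A ∩ B| < 17: holds.

(c), (d)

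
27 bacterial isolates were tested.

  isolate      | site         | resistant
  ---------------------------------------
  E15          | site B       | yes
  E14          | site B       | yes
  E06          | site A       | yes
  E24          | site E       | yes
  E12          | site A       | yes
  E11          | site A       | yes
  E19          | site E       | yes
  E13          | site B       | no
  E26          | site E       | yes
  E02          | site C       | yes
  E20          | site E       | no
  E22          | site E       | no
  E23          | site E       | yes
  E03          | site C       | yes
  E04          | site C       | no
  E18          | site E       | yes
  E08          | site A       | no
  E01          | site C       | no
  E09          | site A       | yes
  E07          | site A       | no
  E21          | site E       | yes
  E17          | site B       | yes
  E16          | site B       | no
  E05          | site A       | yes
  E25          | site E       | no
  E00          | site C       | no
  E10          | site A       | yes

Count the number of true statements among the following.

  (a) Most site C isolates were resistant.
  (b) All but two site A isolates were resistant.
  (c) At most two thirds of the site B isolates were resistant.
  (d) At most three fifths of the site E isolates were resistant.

2

(a) site C: |A| = 5, |A ∩ B| = 2; needs |A ∩ B| > |A ∖ B| — false.
(b) site A: |A| = 8, |A ∩ B| = 6; needs |A ∖ B| = 2 — true.
(c) site B: |A| = 5, |A ∩ B| = 3; needs |A ∩ B| / |A| ≤ 2/3 — true.
(d) site E: |A| = 9, |A ∩ B| = 6; needs |A ∩ B| / |A| ≤ 3/5 — false.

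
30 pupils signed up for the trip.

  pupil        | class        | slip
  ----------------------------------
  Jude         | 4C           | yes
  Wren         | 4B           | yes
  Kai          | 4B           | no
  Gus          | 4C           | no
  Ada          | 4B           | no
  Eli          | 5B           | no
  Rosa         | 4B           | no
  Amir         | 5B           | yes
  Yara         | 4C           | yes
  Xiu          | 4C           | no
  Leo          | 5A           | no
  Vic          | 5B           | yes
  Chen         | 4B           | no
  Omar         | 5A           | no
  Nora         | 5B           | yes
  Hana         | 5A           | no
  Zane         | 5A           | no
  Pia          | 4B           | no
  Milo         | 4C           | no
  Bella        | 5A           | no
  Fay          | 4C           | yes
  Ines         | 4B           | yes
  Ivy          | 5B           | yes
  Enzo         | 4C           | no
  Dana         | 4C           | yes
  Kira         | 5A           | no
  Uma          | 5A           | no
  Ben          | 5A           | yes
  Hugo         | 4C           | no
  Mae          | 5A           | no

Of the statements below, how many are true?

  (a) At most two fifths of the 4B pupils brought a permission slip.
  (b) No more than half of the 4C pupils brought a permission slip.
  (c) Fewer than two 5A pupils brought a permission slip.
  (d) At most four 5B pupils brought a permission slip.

4

(a) 4B: |A| = 7, |A ∩ B| = 2; needs |A ∩ B| / |A| ≤ 2/5 — true.
(b) 4C: |A| = 9, |A ∩ B| = 4; needs |A ∩ B| ≤ |A ∖ B| — true.
(c) 5A: |A| = 9, |A ∩ B| = 1; needs |A ∩ B| < 2 — true.
(d) 5B: |A| = 5, |A ∩ B| = 4; needs |A ∩ B| ≤ 4 — true.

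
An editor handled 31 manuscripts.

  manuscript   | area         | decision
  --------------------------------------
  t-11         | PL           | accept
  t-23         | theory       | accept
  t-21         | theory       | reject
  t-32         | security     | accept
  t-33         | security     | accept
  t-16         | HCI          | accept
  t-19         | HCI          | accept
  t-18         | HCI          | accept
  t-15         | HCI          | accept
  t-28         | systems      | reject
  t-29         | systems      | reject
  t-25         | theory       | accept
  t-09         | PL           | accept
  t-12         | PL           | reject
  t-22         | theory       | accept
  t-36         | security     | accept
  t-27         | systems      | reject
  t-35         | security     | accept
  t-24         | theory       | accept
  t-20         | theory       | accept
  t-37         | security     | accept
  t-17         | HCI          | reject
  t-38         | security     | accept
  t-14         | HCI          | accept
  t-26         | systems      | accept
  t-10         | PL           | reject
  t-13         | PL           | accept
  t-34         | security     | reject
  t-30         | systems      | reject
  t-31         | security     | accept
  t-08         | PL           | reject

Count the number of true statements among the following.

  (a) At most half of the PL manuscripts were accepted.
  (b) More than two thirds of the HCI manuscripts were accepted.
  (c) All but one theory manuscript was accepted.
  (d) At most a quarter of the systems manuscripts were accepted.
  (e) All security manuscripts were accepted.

(a) PL: |A| = 6, |A ∩ B| = 3; needs |A ∩ B| ≤ |A ∖ B| — true.
(b) HCI: |A| = 6, |A ∩ B| = 5; needs |A ∩ B| / |A| > 2/3 — true.
(c) theory: |A| = 6, |A ∩ B| = 5; needs |A ∖ B| = 1 — true.
(d) systems: |A| = 5, |A ∩ B| = 1; needs |A ∩ B| / |A| ≤ 1/4 — true.
(e) security: |A| = 8, |A ∩ B| = 7; needs A ⊆ B, i.e. every element of A is in B (|A ∖ B| = 0) — false.

4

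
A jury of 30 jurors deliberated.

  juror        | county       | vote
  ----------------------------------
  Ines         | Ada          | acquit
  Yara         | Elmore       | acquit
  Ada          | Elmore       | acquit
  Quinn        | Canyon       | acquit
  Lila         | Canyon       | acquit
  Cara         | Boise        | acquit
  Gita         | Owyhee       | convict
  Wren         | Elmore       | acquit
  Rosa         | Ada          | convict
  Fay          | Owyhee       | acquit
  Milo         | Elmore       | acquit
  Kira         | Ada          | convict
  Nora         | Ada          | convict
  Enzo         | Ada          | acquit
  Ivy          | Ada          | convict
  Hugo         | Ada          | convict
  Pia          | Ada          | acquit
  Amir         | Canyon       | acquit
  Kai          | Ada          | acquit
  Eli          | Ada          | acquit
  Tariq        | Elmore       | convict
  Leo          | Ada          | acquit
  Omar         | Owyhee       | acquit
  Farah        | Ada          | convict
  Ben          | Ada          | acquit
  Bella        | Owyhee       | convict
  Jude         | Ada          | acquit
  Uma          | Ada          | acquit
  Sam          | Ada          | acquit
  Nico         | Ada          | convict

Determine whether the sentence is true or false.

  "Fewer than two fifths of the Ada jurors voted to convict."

False

The determiner here denotes the relation: |A ∩ B| / |A| < 2/5.
|A| = 17, |A ∩ B| = 7, |A ∖ B| = 10.
|A ∩ B|/|A| = 7/17, so the statement is false.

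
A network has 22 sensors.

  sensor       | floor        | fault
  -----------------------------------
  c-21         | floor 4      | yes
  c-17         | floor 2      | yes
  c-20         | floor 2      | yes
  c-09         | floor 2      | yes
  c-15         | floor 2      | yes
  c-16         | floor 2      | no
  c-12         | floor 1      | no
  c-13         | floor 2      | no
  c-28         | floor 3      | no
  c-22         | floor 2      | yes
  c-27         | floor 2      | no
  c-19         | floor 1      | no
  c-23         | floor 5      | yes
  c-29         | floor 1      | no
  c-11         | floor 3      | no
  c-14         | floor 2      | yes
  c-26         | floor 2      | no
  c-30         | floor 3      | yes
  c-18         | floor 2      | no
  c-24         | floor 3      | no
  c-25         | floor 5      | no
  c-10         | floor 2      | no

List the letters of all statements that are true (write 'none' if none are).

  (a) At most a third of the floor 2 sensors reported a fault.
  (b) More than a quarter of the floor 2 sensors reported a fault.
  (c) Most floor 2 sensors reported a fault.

(b)

|A| = 12, |A ∩ B| = 6, |A ∖ B| = 6.
(a) |A ∩ B| / |A| ≤ 1/3: fails.
(b) |A ∩ B| / |A| > 1/4: holds.
(c) |A ∩ B| > |A ∖ B|: fails.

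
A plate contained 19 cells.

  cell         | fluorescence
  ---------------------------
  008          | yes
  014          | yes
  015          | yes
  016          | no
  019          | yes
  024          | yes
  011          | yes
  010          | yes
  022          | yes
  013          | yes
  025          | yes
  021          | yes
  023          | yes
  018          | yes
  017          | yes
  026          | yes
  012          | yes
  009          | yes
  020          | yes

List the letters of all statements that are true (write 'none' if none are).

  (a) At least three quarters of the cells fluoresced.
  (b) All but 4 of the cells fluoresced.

|A| = 19, |A ∩ B| = 18, |A ∖ B| = 1.
(a) |A ∩ B| / |A| ≥ 3/4: holds.
(b) |A ∖ B| = 4: fails.

(a)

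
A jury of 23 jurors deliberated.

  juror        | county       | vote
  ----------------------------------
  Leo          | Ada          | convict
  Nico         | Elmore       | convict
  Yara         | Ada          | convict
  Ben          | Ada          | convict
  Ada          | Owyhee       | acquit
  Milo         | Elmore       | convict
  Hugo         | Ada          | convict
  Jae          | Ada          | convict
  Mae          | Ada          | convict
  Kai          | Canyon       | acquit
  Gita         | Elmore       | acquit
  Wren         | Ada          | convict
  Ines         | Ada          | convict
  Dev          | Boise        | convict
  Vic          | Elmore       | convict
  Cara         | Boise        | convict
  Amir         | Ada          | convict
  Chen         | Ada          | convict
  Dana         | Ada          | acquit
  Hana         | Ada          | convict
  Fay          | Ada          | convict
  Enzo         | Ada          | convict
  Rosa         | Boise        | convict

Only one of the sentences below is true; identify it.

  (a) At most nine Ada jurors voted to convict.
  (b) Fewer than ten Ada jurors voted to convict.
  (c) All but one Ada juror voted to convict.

|A| = 14, |A ∩ B| = 13, |A ∖ B| = 1.
(a) requires |A ∩ B| ≤ 9: false.
(b) requires |A ∩ B| < 10: false.
(c) requires |A ∖ B| = 1: true.

(c)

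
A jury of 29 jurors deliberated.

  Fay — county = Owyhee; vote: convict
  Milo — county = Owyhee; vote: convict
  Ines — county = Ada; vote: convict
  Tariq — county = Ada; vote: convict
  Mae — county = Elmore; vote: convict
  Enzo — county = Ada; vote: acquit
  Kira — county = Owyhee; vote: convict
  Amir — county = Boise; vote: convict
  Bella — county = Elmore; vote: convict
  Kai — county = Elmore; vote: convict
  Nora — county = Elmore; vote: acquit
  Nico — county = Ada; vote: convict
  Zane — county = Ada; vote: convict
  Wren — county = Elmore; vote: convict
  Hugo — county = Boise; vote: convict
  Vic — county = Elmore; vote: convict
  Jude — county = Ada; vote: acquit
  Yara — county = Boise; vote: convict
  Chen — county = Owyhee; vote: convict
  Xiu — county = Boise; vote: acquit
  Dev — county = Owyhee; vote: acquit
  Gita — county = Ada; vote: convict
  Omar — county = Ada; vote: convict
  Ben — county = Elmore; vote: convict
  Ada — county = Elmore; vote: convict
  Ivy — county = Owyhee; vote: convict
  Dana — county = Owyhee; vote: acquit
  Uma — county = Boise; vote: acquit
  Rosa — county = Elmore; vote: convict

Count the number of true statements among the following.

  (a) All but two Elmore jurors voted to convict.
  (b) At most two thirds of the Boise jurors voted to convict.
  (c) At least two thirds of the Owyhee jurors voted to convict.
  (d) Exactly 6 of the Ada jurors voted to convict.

3

(a) Elmore: |A| = 9, |A ∩ B| = 8; needs |A ∖ B| = 2 — false.
(b) Boise: |A| = 5, |A ∩ B| = 3; needs |A ∩ B| / |A| ≤ 2/3 — true.
(c) Owyhee: |A| = 7, |A ∩ B| = 5; needs |A ∩ B| / |A| ≥ 2/3 — true.
(d) Ada: |A| = 8, |A ∩ B| = 6; needs |A ∩ B| = 6 — true.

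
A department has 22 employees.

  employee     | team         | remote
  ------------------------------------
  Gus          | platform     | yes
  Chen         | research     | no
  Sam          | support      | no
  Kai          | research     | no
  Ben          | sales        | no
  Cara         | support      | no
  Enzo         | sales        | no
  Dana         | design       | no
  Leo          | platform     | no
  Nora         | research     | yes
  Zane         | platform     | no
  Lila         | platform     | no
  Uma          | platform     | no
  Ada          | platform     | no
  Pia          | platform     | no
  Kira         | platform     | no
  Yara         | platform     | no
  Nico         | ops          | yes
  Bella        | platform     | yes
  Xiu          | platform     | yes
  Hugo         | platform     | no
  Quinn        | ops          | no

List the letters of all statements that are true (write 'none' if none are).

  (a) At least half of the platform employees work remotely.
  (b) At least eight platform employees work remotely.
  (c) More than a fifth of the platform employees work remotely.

|A| = 12, |A ∩ B| = 3, |A ∖ B| = 9.
(a) |A ∩ B| ≥ |A ∖ B|: fails.
(b) |A ∩ B| ≥ 8: fails.
(c) |A ∩ B| / |A| > 1/5: holds.

(c)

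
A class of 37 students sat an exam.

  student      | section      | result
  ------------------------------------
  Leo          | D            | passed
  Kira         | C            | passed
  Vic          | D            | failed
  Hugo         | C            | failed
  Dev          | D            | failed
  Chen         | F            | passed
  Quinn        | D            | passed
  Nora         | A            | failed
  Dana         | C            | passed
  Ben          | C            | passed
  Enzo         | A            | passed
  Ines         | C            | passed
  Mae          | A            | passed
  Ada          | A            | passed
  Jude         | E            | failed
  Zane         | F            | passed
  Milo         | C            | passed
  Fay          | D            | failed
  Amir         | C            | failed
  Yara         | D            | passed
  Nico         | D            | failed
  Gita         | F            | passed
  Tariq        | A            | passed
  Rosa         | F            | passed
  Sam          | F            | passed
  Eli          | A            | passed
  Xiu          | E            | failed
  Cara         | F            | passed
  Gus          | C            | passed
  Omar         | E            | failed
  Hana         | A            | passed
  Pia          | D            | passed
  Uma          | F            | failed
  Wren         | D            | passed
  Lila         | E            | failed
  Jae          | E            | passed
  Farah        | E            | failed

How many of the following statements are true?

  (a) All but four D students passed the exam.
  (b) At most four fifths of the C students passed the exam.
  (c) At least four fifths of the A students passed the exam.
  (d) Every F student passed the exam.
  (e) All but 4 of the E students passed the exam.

3

(a) D: |A| = 9, |A ∩ B| = 5; needs |A ∖ B| = 4 — true.
(b) C: |A| = 8, |A ∩ B| = 6; needs |A ∩ B| / |A| ≤ 4/5 — true.
(c) A: |A| = 7, |A ∩ B| = 6; needs |A ∩ B| / |A| ≥ 4/5 — true.
(d) F: |A| = 7, |A ∩ B| = 6; needs A ⊆ B, i.e. every element of A is in B (|A ∖ B| = 0) — false.
(e) E: |A| = 6, |A ∩ B| = 1; needs |A ∖ B| = 4 — false.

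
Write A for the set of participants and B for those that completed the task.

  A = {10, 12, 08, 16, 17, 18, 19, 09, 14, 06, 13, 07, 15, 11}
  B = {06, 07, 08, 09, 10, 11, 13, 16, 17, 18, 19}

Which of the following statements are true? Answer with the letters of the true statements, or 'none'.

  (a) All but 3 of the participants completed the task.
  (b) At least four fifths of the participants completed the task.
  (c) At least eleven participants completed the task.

|A| = 14, |A ∩ B| = 11, |A ∖ B| = 3.
(a) |A ∖ B| = 3: holds.
(b) |A ∩ B| / |A| ≥ 4/5: fails.
(c) |A ∩ B| ≥ 11: holds.

(a), (c)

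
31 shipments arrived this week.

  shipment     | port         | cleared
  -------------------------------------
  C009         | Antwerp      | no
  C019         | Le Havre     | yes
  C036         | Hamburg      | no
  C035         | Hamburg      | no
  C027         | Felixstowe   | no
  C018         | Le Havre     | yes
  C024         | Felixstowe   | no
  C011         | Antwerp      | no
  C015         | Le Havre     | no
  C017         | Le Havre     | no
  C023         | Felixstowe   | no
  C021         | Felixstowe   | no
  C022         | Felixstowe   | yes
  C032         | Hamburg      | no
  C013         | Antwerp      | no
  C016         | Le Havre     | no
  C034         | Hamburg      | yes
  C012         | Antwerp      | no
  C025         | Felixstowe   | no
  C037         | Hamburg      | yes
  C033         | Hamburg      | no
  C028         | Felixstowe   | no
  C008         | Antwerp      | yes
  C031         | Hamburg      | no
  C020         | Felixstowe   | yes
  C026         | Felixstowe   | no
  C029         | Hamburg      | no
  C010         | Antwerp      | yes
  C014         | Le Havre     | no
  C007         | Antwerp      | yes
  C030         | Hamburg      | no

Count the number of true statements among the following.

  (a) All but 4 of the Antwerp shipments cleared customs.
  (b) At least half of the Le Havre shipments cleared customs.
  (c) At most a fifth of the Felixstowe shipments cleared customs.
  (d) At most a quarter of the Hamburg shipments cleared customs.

(a) Antwerp: |A| = 7, |A ∩ B| = 3; needs |A ∖ B| = 4 — true.
(b) Le Havre: |A| = 6, |A ∩ B| = 2; needs |A ∩ B| ≥ |A ∖ B| — false.
(c) Felixstowe: |A| = 9, |A ∩ B| = 2; needs |A ∩ B| / |A| ≤ 1/5 — false.
(d) Hamburg: |A| = 9, |A ∩ B| = 2; needs |A ∩ B| / |A| ≤ 1/4 — true.

2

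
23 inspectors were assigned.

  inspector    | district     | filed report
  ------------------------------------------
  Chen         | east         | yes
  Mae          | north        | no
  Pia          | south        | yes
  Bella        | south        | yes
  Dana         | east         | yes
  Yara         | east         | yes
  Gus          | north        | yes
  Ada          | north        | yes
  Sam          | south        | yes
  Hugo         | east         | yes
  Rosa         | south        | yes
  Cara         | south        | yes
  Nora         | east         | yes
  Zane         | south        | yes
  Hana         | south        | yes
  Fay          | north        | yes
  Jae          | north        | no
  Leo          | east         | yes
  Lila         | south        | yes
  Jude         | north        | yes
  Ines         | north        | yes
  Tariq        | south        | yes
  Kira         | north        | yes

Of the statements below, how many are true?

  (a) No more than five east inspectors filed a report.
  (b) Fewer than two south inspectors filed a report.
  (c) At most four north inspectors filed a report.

(a) east: |A| = 6, |A ∩ B| = 6; needs |A ∩ B| ≤ 5 — false.
(b) south: |A| = 9, |A ∩ B| = 9; needs |A ∩ B| < 2 — false.
(c) north: |A| = 8, |A ∩ B| = 6; needs |A ∩ B| ≤ 4 — false.

0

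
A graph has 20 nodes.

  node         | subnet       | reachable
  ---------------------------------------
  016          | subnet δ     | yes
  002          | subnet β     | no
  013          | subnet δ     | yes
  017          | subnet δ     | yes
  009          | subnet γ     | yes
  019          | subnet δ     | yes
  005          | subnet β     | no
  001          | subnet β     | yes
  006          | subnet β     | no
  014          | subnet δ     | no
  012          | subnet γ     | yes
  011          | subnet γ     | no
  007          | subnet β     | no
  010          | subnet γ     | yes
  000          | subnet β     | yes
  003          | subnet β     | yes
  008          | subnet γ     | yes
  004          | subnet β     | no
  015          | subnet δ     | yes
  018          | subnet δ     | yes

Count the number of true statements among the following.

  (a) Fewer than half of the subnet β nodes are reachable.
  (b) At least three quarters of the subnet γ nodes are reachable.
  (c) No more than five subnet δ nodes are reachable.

(a) subnet β: |A| = 8, |A ∩ B| = 3; needs |A ∩ B| < |A ∖ B| — true.
(b) subnet γ: |A| = 5, |A ∩ B| = 4; needs |A ∩ B| / |A| ≥ 3/4 — true.
(c) subnet δ: |A| = 7, |A ∩ B| = 6; needs |A ∩ B| ≤ 5 — false.

2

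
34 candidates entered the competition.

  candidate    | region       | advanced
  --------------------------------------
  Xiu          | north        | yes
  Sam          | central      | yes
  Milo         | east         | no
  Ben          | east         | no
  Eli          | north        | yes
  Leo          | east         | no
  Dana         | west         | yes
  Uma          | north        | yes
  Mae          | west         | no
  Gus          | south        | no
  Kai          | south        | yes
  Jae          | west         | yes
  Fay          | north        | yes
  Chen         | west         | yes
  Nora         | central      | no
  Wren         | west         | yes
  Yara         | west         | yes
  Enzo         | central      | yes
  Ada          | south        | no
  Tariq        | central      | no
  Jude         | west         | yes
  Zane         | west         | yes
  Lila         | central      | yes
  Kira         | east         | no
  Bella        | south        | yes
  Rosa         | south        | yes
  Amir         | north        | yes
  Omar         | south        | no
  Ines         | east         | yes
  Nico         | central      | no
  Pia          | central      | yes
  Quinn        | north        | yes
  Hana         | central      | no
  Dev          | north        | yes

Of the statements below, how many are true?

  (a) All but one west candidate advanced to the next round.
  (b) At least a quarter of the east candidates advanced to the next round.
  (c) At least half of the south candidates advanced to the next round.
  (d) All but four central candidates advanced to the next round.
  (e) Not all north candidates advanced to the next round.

3

(a) west: |A| = 8, |A ∩ B| = 7; needs |A ∖ B| = 1 — true.
(b) east: |A| = 5, |A ∩ B| = 1; needs |A ∩ B| / |A| ≥ 1/4 — false.
(c) south: |A| = 6, |A ∩ B| = 3; needs |A ∩ B| ≥ |A ∖ B| — true.
(d) central: |A| = 8, |A ∩ B| = 4; needs |A ∖ B| = 4 — true.
(e) north: |A| = 7, |A ∩ B| = 7; needs A ⊄ B (|A ∖ B| ≥ 1) — false.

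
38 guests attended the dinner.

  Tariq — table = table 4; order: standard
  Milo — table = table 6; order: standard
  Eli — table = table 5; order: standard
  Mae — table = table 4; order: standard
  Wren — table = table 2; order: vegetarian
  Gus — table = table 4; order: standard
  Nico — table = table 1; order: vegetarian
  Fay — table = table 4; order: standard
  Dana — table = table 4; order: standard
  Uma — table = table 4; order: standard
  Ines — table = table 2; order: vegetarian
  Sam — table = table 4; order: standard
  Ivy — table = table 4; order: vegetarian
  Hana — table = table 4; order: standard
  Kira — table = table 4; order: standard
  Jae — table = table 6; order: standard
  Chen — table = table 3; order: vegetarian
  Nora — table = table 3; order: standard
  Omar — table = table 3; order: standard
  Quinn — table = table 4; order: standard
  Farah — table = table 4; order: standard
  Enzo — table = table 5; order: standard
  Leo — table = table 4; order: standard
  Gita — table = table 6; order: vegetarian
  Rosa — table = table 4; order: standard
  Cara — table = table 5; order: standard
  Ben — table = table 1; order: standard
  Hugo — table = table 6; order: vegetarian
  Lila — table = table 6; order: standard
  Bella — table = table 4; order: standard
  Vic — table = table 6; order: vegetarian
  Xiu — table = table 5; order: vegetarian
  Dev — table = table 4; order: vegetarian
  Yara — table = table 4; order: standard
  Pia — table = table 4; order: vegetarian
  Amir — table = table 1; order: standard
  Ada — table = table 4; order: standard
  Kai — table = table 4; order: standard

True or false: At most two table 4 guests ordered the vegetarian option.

Truth condition: |A ∩ B| ≤ 2.
|A| = 20, |A ∩ B| = 3, |A ∖ B| = 17.
|A ∩ B| = 3, so the statement is false.

False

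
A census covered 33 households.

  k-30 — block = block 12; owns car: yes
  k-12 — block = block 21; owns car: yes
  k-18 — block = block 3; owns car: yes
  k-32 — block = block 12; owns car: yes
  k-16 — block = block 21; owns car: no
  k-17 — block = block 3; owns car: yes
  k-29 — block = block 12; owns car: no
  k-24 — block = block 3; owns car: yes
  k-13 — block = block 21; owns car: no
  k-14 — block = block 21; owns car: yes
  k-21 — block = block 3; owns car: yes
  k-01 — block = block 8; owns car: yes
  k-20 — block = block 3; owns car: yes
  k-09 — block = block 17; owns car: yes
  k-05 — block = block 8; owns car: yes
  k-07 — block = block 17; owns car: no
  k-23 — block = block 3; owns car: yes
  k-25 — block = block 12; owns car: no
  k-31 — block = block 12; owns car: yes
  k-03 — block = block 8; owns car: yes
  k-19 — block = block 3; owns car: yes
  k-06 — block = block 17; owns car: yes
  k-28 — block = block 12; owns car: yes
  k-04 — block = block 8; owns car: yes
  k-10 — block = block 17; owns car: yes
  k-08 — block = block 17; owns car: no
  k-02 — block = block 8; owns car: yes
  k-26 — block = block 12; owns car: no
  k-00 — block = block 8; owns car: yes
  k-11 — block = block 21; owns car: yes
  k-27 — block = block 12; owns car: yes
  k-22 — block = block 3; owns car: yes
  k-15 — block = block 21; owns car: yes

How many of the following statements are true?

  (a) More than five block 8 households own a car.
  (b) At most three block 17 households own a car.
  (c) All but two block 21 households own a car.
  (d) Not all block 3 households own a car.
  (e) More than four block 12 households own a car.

(a) block 8: |A| = 6, |A ∩ B| = 6; needs |A ∩ B| > 5 — true.
(b) block 17: |A| = 5, |A ∩ B| = 3; needs |A ∩ B| ≤ 3 — true.
(c) block 21: |A| = 6, |A ∩ B| = 4; needs |A ∖ B| = 2 — true.
(d) block 3: |A| = 8, |A ∩ B| = 8; needs A ⊄ B (|A ∖ B| ≥ 1) — false.
(e) block 12: |A| = 8, |A ∩ B| = 5; needs |A ∩ B| > 4 — true.

4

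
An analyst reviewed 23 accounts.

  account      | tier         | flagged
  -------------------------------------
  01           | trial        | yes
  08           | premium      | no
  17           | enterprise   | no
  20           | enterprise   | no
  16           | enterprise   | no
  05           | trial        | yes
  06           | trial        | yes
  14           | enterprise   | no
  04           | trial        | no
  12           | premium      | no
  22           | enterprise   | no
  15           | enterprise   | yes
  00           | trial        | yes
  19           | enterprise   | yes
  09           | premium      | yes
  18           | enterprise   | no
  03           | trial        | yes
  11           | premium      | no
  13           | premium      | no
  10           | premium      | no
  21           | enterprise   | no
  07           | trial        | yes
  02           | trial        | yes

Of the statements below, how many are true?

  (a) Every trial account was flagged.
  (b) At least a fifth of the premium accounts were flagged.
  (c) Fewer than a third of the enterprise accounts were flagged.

(a) trial: |A| = 8, |A ∩ B| = 7; needs A ⊆ B, i.e. every element of A is in B (|A ∖ B| = 0) — false.
(b) premium: |A| = 6, |A ∩ B| = 1; needs |A ∩ B| / |A| ≥ 1/5 — false.
(c) enterprise: |A| = 9, |A ∩ B| = 2; needs |A ∩ B| / |A| < 1/3 — true.

1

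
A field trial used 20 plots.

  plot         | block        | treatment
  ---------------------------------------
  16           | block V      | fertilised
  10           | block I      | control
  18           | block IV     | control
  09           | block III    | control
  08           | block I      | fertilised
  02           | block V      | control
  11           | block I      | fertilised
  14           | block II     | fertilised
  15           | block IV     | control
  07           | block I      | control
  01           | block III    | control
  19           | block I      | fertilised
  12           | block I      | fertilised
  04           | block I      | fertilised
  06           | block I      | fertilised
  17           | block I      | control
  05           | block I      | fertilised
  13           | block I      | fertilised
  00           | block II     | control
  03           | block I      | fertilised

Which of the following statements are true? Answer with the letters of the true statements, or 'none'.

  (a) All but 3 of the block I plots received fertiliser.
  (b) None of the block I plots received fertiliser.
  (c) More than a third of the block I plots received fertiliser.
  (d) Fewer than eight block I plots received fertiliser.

(a), (c)

|A| = 12, |A ∩ B| = 9, |A ∖ B| = 3.
(a) |A ∖ B| = 3: holds.
(b) A ∩ B = ∅ (|A ∩ B| = 0): fails.
(c) |A ∩ B| / |A| > 1/3: holds.
(d) |A ∩ B| < 8: fails.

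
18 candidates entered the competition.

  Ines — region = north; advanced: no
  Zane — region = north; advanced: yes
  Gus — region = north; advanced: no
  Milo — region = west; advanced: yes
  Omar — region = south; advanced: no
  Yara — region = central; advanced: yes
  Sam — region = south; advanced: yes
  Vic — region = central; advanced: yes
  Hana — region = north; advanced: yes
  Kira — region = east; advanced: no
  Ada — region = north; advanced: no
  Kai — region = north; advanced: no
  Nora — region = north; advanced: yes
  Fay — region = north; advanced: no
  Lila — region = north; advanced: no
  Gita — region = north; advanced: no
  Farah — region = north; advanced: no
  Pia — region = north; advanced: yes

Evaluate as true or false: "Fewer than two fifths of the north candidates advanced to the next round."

True

Truth condition: |A ∩ B| / |A| < 2/5.
A (the restrictor) = {Ines, Zane, Gus, Hana, Ada, Kai, Nora, Fay, Lila, Gita, Farah, Pia}, |A| = 12.
A ∩ B = {Zane, Hana, Nora, Pia}, so |A ∩ B| = 4.
A ∖ B = {Ines, Gus, Ada, Kai, Fay, Lila, Gita, Farah}, so |A ∖ B| = 8.
|A ∩ B|/|A| = 4/12, so the statement is true.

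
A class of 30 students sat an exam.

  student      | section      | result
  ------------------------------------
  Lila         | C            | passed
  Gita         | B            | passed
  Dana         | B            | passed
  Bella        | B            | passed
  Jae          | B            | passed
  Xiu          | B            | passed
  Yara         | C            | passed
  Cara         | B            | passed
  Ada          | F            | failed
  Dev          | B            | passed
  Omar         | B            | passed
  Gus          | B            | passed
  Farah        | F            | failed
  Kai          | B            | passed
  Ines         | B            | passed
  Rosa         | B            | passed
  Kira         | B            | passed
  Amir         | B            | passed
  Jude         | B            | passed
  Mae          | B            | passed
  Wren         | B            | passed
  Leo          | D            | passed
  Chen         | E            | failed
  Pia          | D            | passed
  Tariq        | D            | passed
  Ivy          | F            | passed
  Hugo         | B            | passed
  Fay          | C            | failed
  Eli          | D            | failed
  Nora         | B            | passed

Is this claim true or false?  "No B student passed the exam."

'No B student passed the exam' holds iff A ∩ B = ∅ (|A ∩ B| = 0).
|A| = 19, |A ∩ B| = 19, |A ∖ B| = 0.
So the statement is false.

False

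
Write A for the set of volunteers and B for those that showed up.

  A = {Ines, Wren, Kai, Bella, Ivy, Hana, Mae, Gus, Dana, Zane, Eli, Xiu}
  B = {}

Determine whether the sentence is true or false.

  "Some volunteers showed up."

Truth condition: A ∩ B ≠ ∅ (|A ∩ B| ≥ 1).
A (the restrictor) = {Ines, Wren, Kai, Bella, Ivy, Hana, Mae, Gus, Dana, Zane, Eli, Xiu}, |A| = 12.
A ∩ B = {}, so |A ∩ B| = 0.
So the statement is false.

False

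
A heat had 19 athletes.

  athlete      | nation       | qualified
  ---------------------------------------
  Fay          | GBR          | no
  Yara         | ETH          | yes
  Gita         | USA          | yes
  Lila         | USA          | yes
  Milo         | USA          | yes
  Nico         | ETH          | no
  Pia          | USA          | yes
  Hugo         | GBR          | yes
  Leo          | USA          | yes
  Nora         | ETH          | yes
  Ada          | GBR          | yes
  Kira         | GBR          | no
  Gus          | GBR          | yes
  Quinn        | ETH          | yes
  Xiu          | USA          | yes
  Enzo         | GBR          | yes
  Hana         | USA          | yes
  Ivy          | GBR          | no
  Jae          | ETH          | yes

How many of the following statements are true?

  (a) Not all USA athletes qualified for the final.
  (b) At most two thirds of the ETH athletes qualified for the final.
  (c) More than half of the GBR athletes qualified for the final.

(a) USA: |A| = 7, |A ∩ B| = 7; needs A ⊄ B (|A ∖ B| ≥ 1) — false.
(b) ETH: |A| = 5, |A ∩ B| = 4; needs |A ∩ B| / |A| ≤ 2/3 — false.
(c) GBR: |A| = 7, |A ∩ B| = 4; needs |A ∩ B| > |A ∖ B| — true.

1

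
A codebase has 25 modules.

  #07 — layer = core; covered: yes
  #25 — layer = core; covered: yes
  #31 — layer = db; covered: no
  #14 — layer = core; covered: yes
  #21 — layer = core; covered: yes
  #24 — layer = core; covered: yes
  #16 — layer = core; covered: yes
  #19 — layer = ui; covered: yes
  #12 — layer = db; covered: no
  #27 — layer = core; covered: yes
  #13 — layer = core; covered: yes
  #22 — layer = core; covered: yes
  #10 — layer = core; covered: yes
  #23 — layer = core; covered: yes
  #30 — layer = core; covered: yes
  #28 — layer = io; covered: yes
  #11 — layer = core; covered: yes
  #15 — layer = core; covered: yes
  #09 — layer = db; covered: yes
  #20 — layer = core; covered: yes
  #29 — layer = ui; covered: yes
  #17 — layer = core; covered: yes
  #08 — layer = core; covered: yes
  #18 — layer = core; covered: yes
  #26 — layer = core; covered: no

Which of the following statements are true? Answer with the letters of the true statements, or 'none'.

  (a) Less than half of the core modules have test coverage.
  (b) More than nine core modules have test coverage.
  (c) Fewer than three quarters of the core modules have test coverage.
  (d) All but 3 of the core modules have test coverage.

(b)

|A| = 19, |A ∩ B| = 18, |A ∖ B| = 1.
(a) |A ∩ B| < |A ∖ B|: fails.
(b) |A ∩ B| > 9: holds.
(c) |A ∩ B| / |A| < 3/4: fails.
(d) |A ∖ B| = 3: fails.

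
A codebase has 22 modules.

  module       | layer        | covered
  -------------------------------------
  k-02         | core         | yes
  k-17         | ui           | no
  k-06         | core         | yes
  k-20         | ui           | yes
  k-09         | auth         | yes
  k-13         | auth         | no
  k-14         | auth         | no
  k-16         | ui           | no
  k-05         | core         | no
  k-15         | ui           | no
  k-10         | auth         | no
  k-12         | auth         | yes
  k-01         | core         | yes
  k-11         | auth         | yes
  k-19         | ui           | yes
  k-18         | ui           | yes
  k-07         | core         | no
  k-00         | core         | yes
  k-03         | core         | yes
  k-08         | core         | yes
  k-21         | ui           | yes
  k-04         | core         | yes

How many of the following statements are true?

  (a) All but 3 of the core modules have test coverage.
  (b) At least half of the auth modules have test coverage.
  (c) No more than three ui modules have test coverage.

1

(a) core: |A| = 9, |A ∩ B| = 7; needs |A ∖ B| = 3 — false.
(b) auth: |A| = 6, |A ∩ B| = 3; needs |A ∩ B| ≥ |A ∖ B| — true.
(c) ui: |A| = 7, |A ∩ B| = 4; needs |A ∩ B| ≤ 3 — false.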